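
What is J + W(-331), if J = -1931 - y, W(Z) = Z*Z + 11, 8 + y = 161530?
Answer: -53881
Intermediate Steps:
y = 161522 (y = -8 + 161530 = 161522)
W(Z) = 11 + Z² (W(Z) = Z² + 11 = 11 + Z²)
J = -163453 (J = -1931 - 1*161522 = -1931 - 161522 = -163453)
J + W(-331) = -163453 + (11 + (-331)²) = -163453 + (11 + 109561) = -163453 + 109572 = -53881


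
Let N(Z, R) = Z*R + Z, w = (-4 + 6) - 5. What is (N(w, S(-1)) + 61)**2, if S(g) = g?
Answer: 3721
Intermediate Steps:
w = -3 (w = 2 - 5 = -3)
N(Z, R) = Z + R*Z (N(Z, R) = R*Z + Z = Z + R*Z)
(N(w, S(-1)) + 61)**2 = (-3*(1 - 1) + 61)**2 = (-3*0 + 61)**2 = (0 + 61)**2 = 61**2 = 3721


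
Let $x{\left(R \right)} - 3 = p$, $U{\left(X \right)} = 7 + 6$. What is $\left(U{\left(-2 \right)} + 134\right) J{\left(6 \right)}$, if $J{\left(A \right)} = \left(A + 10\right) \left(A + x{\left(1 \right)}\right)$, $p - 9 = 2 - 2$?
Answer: $42336$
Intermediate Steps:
$p = 9$ ($p = 9 + \left(2 - 2\right) = 9 + 0 = 9$)
$U{\left(X \right)} = 13$
$x{\left(R \right)} = 12$ ($x{\left(R \right)} = 3 + 9 = 12$)
$J{\left(A \right)} = \left(10 + A\right) \left(12 + A\right)$ ($J{\left(A \right)} = \left(A + 10\right) \left(A + 12\right) = \left(10 + A\right) \left(12 + A\right)$)
$\left(U{\left(-2 \right)} + 134\right) J{\left(6 \right)} = \left(13 + 134\right) \left(120 + 6^{2} + 22 \cdot 6\right) = 147 \left(120 + 36 + 132\right) = 147 \cdot 288 = 42336$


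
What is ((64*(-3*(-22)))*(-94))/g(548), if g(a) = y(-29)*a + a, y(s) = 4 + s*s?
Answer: -352/411 ≈ -0.85645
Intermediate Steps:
y(s) = 4 + s**2
g(a) = 846*a (g(a) = (4 + (-29)**2)*a + a = (4 + 841)*a + a = 845*a + a = 846*a)
((64*(-3*(-22)))*(-94))/g(548) = ((64*(-3*(-22)))*(-94))/((846*548)) = ((64*66)*(-94))/463608 = (4224*(-94))*(1/463608) = -397056*1/463608 = -352/411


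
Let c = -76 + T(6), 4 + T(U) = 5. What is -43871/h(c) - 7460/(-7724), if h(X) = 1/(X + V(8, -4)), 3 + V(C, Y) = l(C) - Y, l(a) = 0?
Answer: 6268904539/1931 ≈ 3.2465e+6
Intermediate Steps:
T(U) = 1 (T(U) = -4 + 5 = 1)
c = -75 (c = -76 + 1 = -75)
V(C, Y) = -3 - Y (V(C, Y) = -3 + (0 - Y) = -3 - Y)
h(X) = 1/(1 + X) (h(X) = 1/(X + (-3 - 1*(-4))) = 1/(X + (-3 + 4)) = 1/(X + 1) = 1/(1 + X))
-43871/h(c) - 7460/(-7724) = -43871/(1/(1 - 75)) - 7460/(-7724) = -43871/(1/(-74)) - 7460*(-1/7724) = -43871/(-1/74) + 1865/1931 = -43871*(-74) + 1865/1931 = 3246454 + 1865/1931 = 6268904539/1931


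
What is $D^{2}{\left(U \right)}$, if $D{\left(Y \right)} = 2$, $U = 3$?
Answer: $4$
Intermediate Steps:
$D^{2}{\left(U \right)} = 2^{2} = 4$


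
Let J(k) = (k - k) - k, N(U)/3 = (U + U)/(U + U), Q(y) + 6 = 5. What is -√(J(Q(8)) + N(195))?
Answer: -2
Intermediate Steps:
Q(y) = -1 (Q(y) = -6 + 5 = -1)
N(U) = 3 (N(U) = 3*((U + U)/(U + U)) = 3*((2*U)/((2*U))) = 3*((2*U)*(1/(2*U))) = 3*1 = 3)
J(k) = -k (J(k) = 0 - k = -k)
-√(J(Q(8)) + N(195)) = -√(-1*(-1) + 3) = -√(1 + 3) = -√4 = -1*2 = -2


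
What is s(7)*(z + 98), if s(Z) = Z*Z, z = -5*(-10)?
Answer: 7252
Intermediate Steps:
z = 50
s(Z) = Z²
s(7)*(z + 98) = 7²*(50 + 98) = 49*148 = 7252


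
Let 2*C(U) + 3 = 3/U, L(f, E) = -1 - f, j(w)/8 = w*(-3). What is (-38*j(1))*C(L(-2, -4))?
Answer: 0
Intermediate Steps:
j(w) = -24*w (j(w) = 8*(w*(-3)) = 8*(-3*w) = -24*w)
C(U) = -3/2 + 3/(2*U) (C(U) = -3/2 + (3/U)/2 = -3/2 + 3/(2*U))
(-38*j(1))*C(L(-2, -4)) = (-(-912))*(3*(1 - (-1 - 1*(-2)))/(2*(-1 - 1*(-2)))) = (-38*(-24))*(3*(1 - (-1 + 2))/(2*(-1 + 2))) = 912*((3/2)*(1 - 1*1)/1) = 912*((3/2)*1*(1 - 1)) = 912*((3/2)*1*0) = 912*0 = 0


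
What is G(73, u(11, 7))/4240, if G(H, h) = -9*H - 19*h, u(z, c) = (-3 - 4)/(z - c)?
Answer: -499/3392 ≈ -0.14711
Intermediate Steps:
u(z, c) = -7/(z - c)
G(H, h) = -19*h - 9*H
G(73, u(11, 7))/4240 = (-133/(7 - 1*11) - 9*73)/4240 = (-133/(7 - 11) - 657)*(1/4240) = (-133/(-4) - 657)*(1/4240) = (-133*(-1)/4 - 657)*(1/4240) = (-19*(-7/4) - 657)*(1/4240) = (133/4 - 657)*(1/4240) = -2495/4*1/4240 = -499/3392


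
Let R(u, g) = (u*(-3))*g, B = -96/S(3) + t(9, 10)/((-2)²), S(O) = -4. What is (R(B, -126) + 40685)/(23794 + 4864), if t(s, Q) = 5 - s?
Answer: 49379/28658 ≈ 1.7230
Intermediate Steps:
B = 23 (B = -96/(-4) + (5 - 1*9)/((-2)²) = -96*(-¼) + (5 - 9)/4 = 24 - 4*¼ = 24 - 1 = 23)
R(u, g) = -3*g*u (R(u, g) = (-3*u)*g = -3*g*u)
(R(B, -126) + 40685)/(23794 + 4864) = (-3*(-126)*23 + 40685)/(23794 + 4864) = (8694 + 40685)/28658 = 49379*(1/28658) = 49379/28658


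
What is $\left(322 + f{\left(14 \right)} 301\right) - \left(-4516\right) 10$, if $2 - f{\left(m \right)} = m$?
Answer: $41870$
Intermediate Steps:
$f{\left(m \right)} = 2 - m$
$\left(322 + f{\left(14 \right)} 301\right) - \left(-4516\right) 10 = \left(322 + \left(2 - 14\right) 301\right) - \left(-4516\right) 10 = \left(322 + \left(2 - 14\right) 301\right) - -45160 = \left(322 - 3612\right) + 45160 = -3290 + 45160 = 41870$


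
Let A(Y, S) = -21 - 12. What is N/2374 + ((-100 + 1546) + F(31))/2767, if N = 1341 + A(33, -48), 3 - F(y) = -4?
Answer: 3534329/3284429 ≈ 1.0761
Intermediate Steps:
F(y) = 7 (F(y) = 3 - 1*(-4) = 3 + 4 = 7)
A(Y, S) = -33
N = 1308 (N = 1341 - 33 = 1308)
N/2374 + ((-100 + 1546) + F(31))/2767 = 1308/2374 + ((-100 + 1546) + 7)/2767 = 1308*(1/2374) + (1446 + 7)*(1/2767) = 654/1187 + 1453*(1/2767) = 654/1187 + 1453/2767 = 3534329/3284429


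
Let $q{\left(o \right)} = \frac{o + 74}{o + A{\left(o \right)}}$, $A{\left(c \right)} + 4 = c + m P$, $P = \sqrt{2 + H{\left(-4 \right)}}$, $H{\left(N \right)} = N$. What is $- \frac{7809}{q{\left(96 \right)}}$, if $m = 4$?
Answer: $- \frac{734046}{85} - \frac{15618 i \sqrt{2}}{85} \approx -8635.8 - 259.85 i$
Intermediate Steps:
$P = i \sqrt{2}$ ($P = \sqrt{2 - 4} = \sqrt{-2} = i \sqrt{2} \approx 1.4142 i$)
$A{\left(c \right)} = -4 + c + 4 i \sqrt{2}$ ($A{\left(c \right)} = -4 + \left(c + 4 i \sqrt{2}\right) = -4 + c + 4 i \sqrt{2}$)
$q{\left(o \right)} = \frac{74 + o}{-4 + 2 o + 4 i \sqrt{2}}$ ($q{\left(o \right)} = \frac{o + 74}{o + \left(-4 + o + 4 i \sqrt{2}\right)} = \frac{74 + o}{-4 + 2 o + 4 i \sqrt{2}}$)
$- \frac{7809}{q{\left(96 \right)}} = - \frac{7809}{\frac{1}{2} \frac{1}{-2 + 96 + 2 i \sqrt{2}} \left(74 + 96\right)} = - \frac{7809}{\frac{1}{2} \frac{1}{94 + 2 i \sqrt{2}} \cdot 170} = - \frac{7809}{85 \frac{1}{94 + 2 i \sqrt{2}}} = - 7809 \left(\frac{94}{85} + \frac{2 i \sqrt{2}}{85}\right) = - \frac{734046}{85} - \frac{15618 i \sqrt{2}}{85}$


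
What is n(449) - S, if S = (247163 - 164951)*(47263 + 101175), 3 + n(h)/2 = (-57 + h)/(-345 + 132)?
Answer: -2599320976390/213 ≈ -1.2203e+10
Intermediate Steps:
n(h) = -388/71 - 2*h/213 (n(h) = -6 + 2*((-57 + h)/(-345 + 132)) = -6 + 2*((-57 + h)/(-213)) = -6 + 2*((-57 + h)*(-1/213)) = -6 + 2*(19/71 - h/213) = -6 + (38/71 - 2*h/213) = -388/71 - 2*h/213)
S = 12203384856 (S = 82212*148438 = 12203384856)
n(449) - S = (-388/71 - 2/213*449) - 1*12203384856 = (-388/71 - 898/213) - 12203384856 = -2062/213 - 12203384856 = -2599320976390/213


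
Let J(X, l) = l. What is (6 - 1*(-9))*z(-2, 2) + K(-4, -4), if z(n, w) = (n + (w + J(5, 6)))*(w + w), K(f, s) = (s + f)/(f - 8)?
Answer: 1082/3 ≈ 360.67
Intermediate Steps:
K(f, s) = (f + s)/(-8 + f)
z(n, w) = 2*w*(6 + n + w) (z(n, w) = (n + (w + 6))*(w + w) = (n + (6 + w))*(2*w) = (6 + n + w)*(2*w) = 2*w*(6 + n + w))
(6 - 1*(-9))*z(-2, 2) + K(-4, -4) = (6 - 1*(-9))*(2*2*(6 - 2 + 2)) + (-4 - 4)/(-8 - 4) = (6 + 9)*(2*2*6) - 8/(-12) = 15*24 - 1/12*(-8) = 360 + ⅔ = 1082/3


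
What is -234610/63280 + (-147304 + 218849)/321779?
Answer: -7096520359/2036217512 ≈ -3.4851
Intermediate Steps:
-234610/63280 + (-147304 + 218849)/321779 = -234610*1/63280 + 71545*(1/321779) = -23461/6328 + 71545/321779 = -7096520359/2036217512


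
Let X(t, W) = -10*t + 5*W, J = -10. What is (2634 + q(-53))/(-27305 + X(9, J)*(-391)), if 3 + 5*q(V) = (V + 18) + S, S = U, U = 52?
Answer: 13184/137175 ≈ 0.096111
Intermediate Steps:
S = 52
q(V) = 67/5 + V/5 (q(V) = -⅗ + ((V + 18) + 52)/5 = -⅗ + ((18 + V) + 52)/5 = -⅗ + (70 + V)/5 = -⅗ + (14 + V/5) = 67/5 + V/5)
(2634 + q(-53))/(-27305 + X(9, J)*(-391)) = (2634 + (67/5 + (⅕)*(-53)))/(-27305 + (-10*9 + 5*(-10))*(-391)) = (2634 + (67/5 - 53/5))/(-27305 + (-90 - 50)*(-391)) = (2634 + 14/5)/(-27305 - 140*(-391)) = 13184/(5*(-27305 + 54740)) = (13184/5)/27435 = (13184/5)*(1/27435) = 13184/137175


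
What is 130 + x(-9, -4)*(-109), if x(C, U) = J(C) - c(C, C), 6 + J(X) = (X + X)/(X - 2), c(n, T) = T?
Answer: -4129/11 ≈ -375.36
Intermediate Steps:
J(X) = -6 + 2*X/(-2 + X) (J(X) = -6 + (X + X)/(X - 2) = -6 + (2*X)/(-2 + X) = -6 + 2*X/(-2 + X))
x(C, U) = -C + 4*(3 - C)/(-2 + C) (x(C, U) = 4*(3 - C)/(-2 + C) - C = -C + 4*(3 - C)/(-2 + C))
130 + x(-9, -4)*(-109) = 130 + ((12 - 1*(-9)² - 2*(-9))/(-2 - 9))*(-109) = 130 + ((12 - 1*81 + 18)/(-11))*(-109) = 130 - (12 - 81 + 18)/11*(-109) = 130 - 1/11*(-51)*(-109) = 130 + (51/11)*(-109) = 130 - 5559/11 = -4129/11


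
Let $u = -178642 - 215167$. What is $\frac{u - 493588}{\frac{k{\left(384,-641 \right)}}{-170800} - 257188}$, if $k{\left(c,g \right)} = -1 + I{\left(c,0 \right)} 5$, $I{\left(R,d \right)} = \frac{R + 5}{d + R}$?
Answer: $\frac{8314554931200}{2409748685023} \approx 3.4504$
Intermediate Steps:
$I{\left(R,d \right)} = \frac{5 + R}{R + d}$
$k{\left(c,g \right)} = -1 + \frac{5 \left(5 + c\right)}{c}$ ($k{\left(c,g \right)} = -1 + \frac{5 + c}{c + 0} \cdot 5 = -1 + \frac{5 + c}{c} 5 = -1 + \frac{5 \left(5 + c\right)}{c}$)
$u = -393809$ ($u = -178642 - 215167 = -393809$)
$\frac{u - 493588}{\frac{k{\left(384,-641 \right)}}{-170800} - 257188} = \frac{-393809 - 493588}{\frac{4 + \frac{25}{384}}{-170800} - 257188} = - \frac{887397}{\left(4 + 25 \cdot \frac{1}{384}\right) \left(- \frac{1}{170800}\right) - 257188} = - \frac{887397}{\left(4 + \frac{25}{384}\right) \left(- \frac{1}{170800}\right) - 257188} = - \frac{887397}{\frac{1561}{384} \left(- \frac{1}{170800}\right) - 257188} = - \frac{887397}{- \frac{223}{9369600} - 257188} = - \frac{887397}{- \frac{2409748685023}{9369600}} = \left(-887397\right) \left(- \frac{9369600}{2409748685023}\right) = \frac{8314554931200}{2409748685023}$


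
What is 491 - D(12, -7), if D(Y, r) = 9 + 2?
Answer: 480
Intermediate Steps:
D(Y, r) = 11
491 - D(12, -7) = 491 - 1*11 = 491 - 11 = 480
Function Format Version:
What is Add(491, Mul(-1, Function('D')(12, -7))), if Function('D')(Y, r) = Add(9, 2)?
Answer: 480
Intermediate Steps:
Function('D')(Y, r) = 11
Add(491, Mul(-1, Function('D')(12, -7))) = Add(491, Mul(-1, 11)) = Add(491, -11) = 480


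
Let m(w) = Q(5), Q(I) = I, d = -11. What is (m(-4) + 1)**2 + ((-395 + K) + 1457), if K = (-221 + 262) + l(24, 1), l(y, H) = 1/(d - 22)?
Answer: 37586/33 ≈ 1139.0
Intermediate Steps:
m(w) = 5
l(y, H) = -1/33 (l(y, H) = 1/(-11 - 22) = 1/(-33) = -1/33)
K = 1352/33 (K = (-221 + 262) - 1/33 = 41 - 1/33 = 1352/33 ≈ 40.970)
(m(-4) + 1)**2 + ((-395 + K) + 1457) = (5 + 1)**2 + ((-395 + 1352/33) + 1457) = 6**2 + (-11683/33 + 1457) = 36 + 36398/33 = 37586/33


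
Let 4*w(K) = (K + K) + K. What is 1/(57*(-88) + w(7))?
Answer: -4/20043 ≈ -0.00019957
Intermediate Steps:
w(K) = 3*K/4 (w(K) = ((K + K) + K)/4 = (2*K + K)/4 = (3*K)/4 = 3*K/4)
1/(57*(-88) + w(7)) = 1/(57*(-88) + (¾)*7) = 1/(-5016 + 21/4) = 1/(-20043/4) = -4/20043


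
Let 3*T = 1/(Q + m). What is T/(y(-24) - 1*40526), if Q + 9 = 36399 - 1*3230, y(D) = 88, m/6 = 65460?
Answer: -1/51670058880 ≈ -1.9354e-11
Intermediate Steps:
m = 392760 (m = 6*65460 = 392760)
Q = 33160 (Q = -9 + (36399 - 1*3230) = -9 + (36399 - 3230) = -9 + 33169 = 33160)
T = 1/1277760 (T = 1/(3*(33160 + 392760)) = (1/3)/425920 = (1/3)*(1/425920) = 1/1277760 ≈ 7.8262e-7)
T/(y(-24) - 1*40526) = 1/(1277760*(88 - 1*40526)) = 1/(1277760*(88 - 40526)) = (1/1277760)/(-40438) = (1/1277760)*(-1/40438) = -1/51670058880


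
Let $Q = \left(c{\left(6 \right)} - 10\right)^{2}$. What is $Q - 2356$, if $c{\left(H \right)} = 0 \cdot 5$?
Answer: $-2256$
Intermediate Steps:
$c{\left(H \right)} = 0$
$Q = 100$ ($Q = \left(0 - 10\right)^{2} = \left(-10\right)^{2} = 100$)
$Q - 2356 = 100 - 2356 = -2256$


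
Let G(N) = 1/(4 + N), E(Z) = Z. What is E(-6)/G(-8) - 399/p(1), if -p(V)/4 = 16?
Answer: 1935/64 ≈ 30.234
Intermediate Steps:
p(V) = -64 (p(V) = -4*16 = -64)
E(-6)/G(-8) - 399/p(1) = -6/(1/(4 - 8)) - 399/(-64) = -6/(1/(-4)) - 399*(-1/64) = -6/(-1/4) + 399/64 = -6*(-4) + 399/64 = 24 + 399/64 = 1935/64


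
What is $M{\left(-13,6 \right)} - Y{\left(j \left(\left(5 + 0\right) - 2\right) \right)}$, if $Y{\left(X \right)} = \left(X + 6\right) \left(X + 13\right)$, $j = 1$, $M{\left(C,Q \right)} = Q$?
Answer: $-138$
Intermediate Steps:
$Y{\left(X \right)} = \left(6 + X\right) \left(13 + X\right)$
$M{\left(-13,6 \right)} - Y{\left(j \left(\left(5 + 0\right) - 2\right) \right)} = 6 - \left(78 + \left(1 \left(\left(5 + 0\right) - 2\right)\right)^{2} + 19 \cdot 1 \left(\left(5 + 0\right) - 2\right)\right) = 6 - \left(78 + \left(1 \left(5 - 2\right)\right)^{2} + 19 \cdot 1 \left(5 - 2\right)\right) = 6 - \left(78 + \left(1 \cdot 3\right)^{2} + 19 \cdot 1 \cdot 3\right) = 6 - \left(78 + 3^{2} + 19 \cdot 3\right) = 6 - \left(78 + 9 + 57\right) = 6 - 144 = -138$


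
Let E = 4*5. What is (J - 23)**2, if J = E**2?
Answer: 142129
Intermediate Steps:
E = 20
J = 400 (J = 20**2 = 400)
(J - 23)**2 = (400 - 23)**2 = 377**2 = 142129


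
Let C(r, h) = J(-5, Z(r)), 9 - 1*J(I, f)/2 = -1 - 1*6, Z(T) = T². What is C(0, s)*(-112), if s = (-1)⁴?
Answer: -3584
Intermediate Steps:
s = 1
J(I, f) = 32 (J(I, f) = 18 - 2*(-1 - 1*6) = 18 - 2*(-1 - 6) = 18 - 2*(-7) = 18 + 14 = 32)
C(r, h) = 32
C(0, s)*(-112) = 32*(-112) = -3584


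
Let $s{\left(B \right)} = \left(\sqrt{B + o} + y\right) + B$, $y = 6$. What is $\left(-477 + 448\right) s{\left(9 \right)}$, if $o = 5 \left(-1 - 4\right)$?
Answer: $-435 - 116 i \approx -435.0 - 116.0 i$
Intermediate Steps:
$o = -25$ ($o = 5 \left(-5\right) = -25$)
$s{\left(B \right)} = 6 + B + \sqrt{-25 + B}$ ($s{\left(B \right)} = \left(\sqrt{B - 25} + 6\right) + B = \left(\sqrt{-25 + B} + 6\right) + B = \left(6 + \sqrt{-25 + B}\right) + B = 6 + B + \sqrt{-25 + B}$)
$\left(-477 + 448\right) s{\left(9 \right)} = \left(-477 + 448\right) \left(6 + 9 + \sqrt{-25 + 9}\right) = - 29 \left(6 + 9 + \sqrt{-16}\right) = - 29 \left(6 + 9 + 4 i\right) = - 29 \left(15 + 4 i\right) = -435 - 116 i$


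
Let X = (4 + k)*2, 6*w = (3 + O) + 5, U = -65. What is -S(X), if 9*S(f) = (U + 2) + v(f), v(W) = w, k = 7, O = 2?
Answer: 184/27 ≈ 6.8148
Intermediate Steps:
w = 5/3 (w = ((3 + 2) + 5)/6 = (5 + 5)/6 = (1/6)*10 = 5/3 ≈ 1.6667)
v(W) = 5/3
X = 22 (X = (4 + 7)*2 = 11*2 = 22)
S(f) = -184/27 (S(f) = ((-65 + 2) + 5/3)/9 = (-63 + 5/3)/9 = (1/9)*(-184/3) = -184/27)
-S(X) = -1*(-184/27) = 184/27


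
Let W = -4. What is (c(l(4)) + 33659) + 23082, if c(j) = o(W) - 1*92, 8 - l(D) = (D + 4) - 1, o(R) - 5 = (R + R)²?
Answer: 56718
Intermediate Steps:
o(R) = 5 + 4*R² (o(R) = 5 + (R + R)² = 5 + (2*R)² = 5 + 4*R²)
l(D) = 5 - D (l(D) = 8 - ((D + 4) - 1) = 8 - ((4 + D) - 1) = 8 - (3 + D) = 8 + (-3 - D) = 5 - D)
c(j) = -23 (c(j) = (5 + 4*(-4)²) - 1*92 = (5 + 4*16) - 92 = (5 + 64) - 92 = 69 - 92 = -23)
(c(l(4)) + 33659) + 23082 = (-23 + 33659) + 23082 = 33636 + 23082 = 56718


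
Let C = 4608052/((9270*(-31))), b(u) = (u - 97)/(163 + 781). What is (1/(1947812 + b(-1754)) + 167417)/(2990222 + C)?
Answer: 44231287577215762305/790007346573034925788 ≈ 0.055988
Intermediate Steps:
b(u) = -97/944 + u/944 (b(u) = (-97 + u)/944 = (-97 + u)*(1/944) = -97/944 + u/944)
C = -2304026/143685 (C = 4608052/(-287370) = 4608052*(-1/287370) = -2304026/143685 ≈ -16.035)
(1/(1947812 + b(-1754)) + 167417)/(2990222 + C) = (1/(1947812 + (-97/944 + (1/944)*(-1754))) + 167417)/(2990222 - 2304026/143685) = (1/(1947812 + (-97/944 - 877/472)) + 167417)/(429647744044/143685) = (1/(1947812 - 1851/944) + 167417)*(143685/429647744044) = (1/(1838732677/944) + 167417)*(143685/429647744044) = (944/1838732677 + 167417)*(143685/429647744044) = (307835108586253/1838732677)*(143685/429647744044) = 44231287577215762305/790007346573034925788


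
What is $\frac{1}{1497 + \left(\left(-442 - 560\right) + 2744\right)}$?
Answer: $\frac{1}{3239} \approx 0.00030874$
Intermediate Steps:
$\frac{1}{1497 + \left(\left(-442 - 560\right) + 2744\right)} = \frac{1}{1497 + \left(-1002 + 2744\right)} = \frac{1}{1497 + 1742} = \frac{1}{3239}$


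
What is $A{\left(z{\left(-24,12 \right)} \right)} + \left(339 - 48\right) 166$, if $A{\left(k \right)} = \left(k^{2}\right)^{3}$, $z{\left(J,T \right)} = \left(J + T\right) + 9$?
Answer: $49035$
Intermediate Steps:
$z{\left(J,T \right)} = 9 + J + T$
$A{\left(k \right)} = k^{6}$
$A{\left(z{\left(-24,12 \right)} \right)} + \left(339 - 48\right) 166 = \left(9 - 24 + 12\right)^{6} + \left(339 - 48\right) 166 = \left(-3\right)^{6} + 291 \cdot 166 = 729 + 48306 = 49035$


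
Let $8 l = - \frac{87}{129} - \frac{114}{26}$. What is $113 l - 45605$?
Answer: $- \frac{51066281}{1118} \approx -45676.0$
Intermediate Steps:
$l = - \frac{707}{1118}$ ($l = \frac{- \frac{87}{129} - \frac{114}{26}}{8} = \frac{\left(-87\right) \frac{1}{129} - \frac{57}{13}}{8} = \frac{- \frac{29}{43} - \frac{57}{13}}{8} = \frac{1}{8} \left(- \frac{2828}{559}\right) = - \frac{707}{1118} \approx -0.63238$)
$113 l - 45605 = 113 \left(- \frac{707}{1118}\right) - 45605 = - \frac{79891}{1118} - 45605 = - \frac{51066281}{1118}$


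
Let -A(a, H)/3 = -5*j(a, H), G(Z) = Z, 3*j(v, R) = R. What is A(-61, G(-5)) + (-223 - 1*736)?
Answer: -984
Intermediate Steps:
j(v, R) = R/3
A(a, H) = 5*H (A(a, H) = -(-15)*H/3 = -(-5)*H = 5*H)
A(-61, G(-5)) + (-223 - 1*736) = 5*(-5) + (-223 - 1*736) = -25 + (-223 - 736) = -25 - 959 = -984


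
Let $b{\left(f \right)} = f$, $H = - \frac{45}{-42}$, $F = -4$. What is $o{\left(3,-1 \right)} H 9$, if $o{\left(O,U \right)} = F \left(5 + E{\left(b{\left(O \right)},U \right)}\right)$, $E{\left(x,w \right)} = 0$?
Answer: $- \frac{1350}{7} \approx -192.86$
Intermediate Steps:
$H = \frac{15}{14}$ ($H = \left(-45\right) \left(- \frac{1}{42}\right) = \frac{15}{14} \approx 1.0714$)
$o{\left(O,U \right)} = -20$ ($o{\left(O,U \right)} = - 4 \left(5 + 0\right) = \left(-4\right) 5 = -20$)
$o{\left(3,-1 \right)} H 9 = \left(-20\right) \frac{15}{14} \cdot 9 = \left(- \frac{150}{7}\right) 9 = - \frac{1350}{7}$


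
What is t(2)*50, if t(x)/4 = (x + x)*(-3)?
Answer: -2400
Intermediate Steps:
t(x) = -24*x (t(x) = 4*((x + x)*(-3)) = 4*((2*x)*(-3)) = 4*(-6*x) = -24*x)
t(2)*50 = -24*2*50 = -48*50 = -2400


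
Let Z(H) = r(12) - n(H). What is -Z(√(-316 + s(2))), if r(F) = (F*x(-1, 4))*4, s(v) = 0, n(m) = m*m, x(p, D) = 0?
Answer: -316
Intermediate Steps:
n(m) = m²
r(F) = 0 (r(F) = (F*0)*4 = 0*4 = 0)
Z(H) = -H² (Z(H) = 0 - H² = -H²)
-Z(√(-316 + s(2))) = -(-1)*(√(-316 + 0))² = -(-1)*(√(-316))² = -(-1)*(2*I*√79)² = -(-1)*(-316) = -1*316 = -316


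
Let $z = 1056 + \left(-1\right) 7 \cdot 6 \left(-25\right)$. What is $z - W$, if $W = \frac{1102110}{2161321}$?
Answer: $\frac{4550639916}{2161321} \approx 2105.5$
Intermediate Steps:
$W = \frac{1102110}{2161321}$ ($W = 1102110 \cdot \frac{1}{2161321} = \frac{1102110}{2161321} \approx 0.50992$)
$z = 2106$ ($z = 1056 + \left(-7\right) 6 \left(-25\right) = 1056 - -1050 = 1056 + 1050 = 2106$)
$z - W = 2106 - \frac{1102110}{2161321} = \frac{4550639916}{2161321}$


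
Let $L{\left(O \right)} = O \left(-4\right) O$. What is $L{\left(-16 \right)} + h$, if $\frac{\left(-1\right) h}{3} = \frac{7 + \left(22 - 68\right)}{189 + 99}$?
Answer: $- \frac{32755}{32} \approx -1023.6$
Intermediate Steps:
$L{\left(O \right)} = - 4 O^{2}$ ($L{\left(O \right)} = - 4 O O = - 4 O^{2}$)
$h = \frac{13}{32}$ ($h = - 3 \frac{7 + \left(22 - 68\right)}{189 + 99} = - 3 \frac{7 + \left(22 - 68\right)}{288} = - 3 \left(7 - 46\right) \frac{1}{288} = - 3 \left(\left(-39\right) \frac{1}{288}\right) = \left(-3\right) \left(- \frac{13}{96}\right) = \frac{13}{32} \approx 0.40625$)
$L{\left(-16 \right)} + h = - 4 \left(-16\right)^{2} + \frac{13}{32} = \left(-4\right) 256 + \frac{13}{32} = -1024 + \frac{13}{32} = - \frac{32755}{32}$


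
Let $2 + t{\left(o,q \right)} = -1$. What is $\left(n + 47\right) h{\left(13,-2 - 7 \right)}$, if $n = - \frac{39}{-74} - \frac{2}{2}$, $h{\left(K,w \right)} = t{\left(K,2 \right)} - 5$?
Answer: $- \frac{13772}{37} \approx -372.22$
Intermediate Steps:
$t{\left(o,q \right)} = -3$ ($t{\left(o,q \right)} = -2 - 1 = -3$)
$h{\left(K,w \right)} = -8$ ($h{\left(K,w \right)} = -3 - 5 = -8$)
$n = - \frac{35}{74}$ ($n = \left(-39\right) \left(- \frac{1}{74}\right) - 1 = \frac{39}{74} - 1 = - \frac{35}{74} \approx -0.47297$)
$\left(n + 47\right) h{\left(13,-2 - 7 \right)} = \left(- \frac{35}{74} + 47\right) \left(-8\right) = \frac{3443}{74} \left(-8\right) = - \frac{13772}{37}$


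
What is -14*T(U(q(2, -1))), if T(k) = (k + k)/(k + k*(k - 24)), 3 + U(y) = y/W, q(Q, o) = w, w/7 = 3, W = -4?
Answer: 112/125 ≈ 0.89600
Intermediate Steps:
w = 21 (w = 7*3 = 21)
q(Q, o) = 21
U(y) = -3 - y/4 (U(y) = -3 + y/(-4) = -3 + y*(-¼) = -3 - y/4)
T(k) = 2*k/(k + k*(-24 + k)) (T(k) = (2*k)/(k + k*(-24 + k)) = 2*k/(k + k*(-24 + k)))
-14*T(U(q(2, -1))) = -28/(-23 + (-3 - ¼*21)) = -28/(-23 + (-3 - 21/4)) = -28/(-23 - 33/4) = -28/(-125/4) = -28*(-4)/125 = -14*(-8/125) = 112/125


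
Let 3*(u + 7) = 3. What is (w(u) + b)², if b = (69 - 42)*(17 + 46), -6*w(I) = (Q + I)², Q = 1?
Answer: 103652761/36 ≈ 2.8792e+6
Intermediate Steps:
u = -6 (u = -7 + (⅓)*3 = -7 + 1 = -6)
w(I) = -(1 + I)²/6
b = 1701 (b = 27*63 = 1701)
(w(u) + b)² = (-(1 - 6)²/6 + 1701)² = (-⅙*(-5)² + 1701)² = (-⅙*25 + 1701)² = (-25/6 + 1701)² = (10181/6)² = 103652761/36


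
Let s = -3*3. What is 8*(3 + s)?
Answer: -48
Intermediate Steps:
s = -9
8*(3 + s) = 8*(3 - 9) = 8*(-6) = -48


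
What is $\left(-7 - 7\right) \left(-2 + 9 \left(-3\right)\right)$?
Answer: $406$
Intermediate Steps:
$\left(-7 - 7\right) \left(-2 + 9 \left(-3\right)\right) = \left(-7 - 7\right) \left(-2 - 27\right) = \left(-14\right) \left(-29\right) = 406$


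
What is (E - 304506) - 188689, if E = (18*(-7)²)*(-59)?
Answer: -545233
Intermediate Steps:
E = -52038 (E = (18*49)*(-59) = 882*(-59) = -52038)
(E - 304506) - 188689 = (-52038 - 304506) - 188689 = -356544 - 188689 = -545233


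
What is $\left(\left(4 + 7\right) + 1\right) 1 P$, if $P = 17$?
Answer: $204$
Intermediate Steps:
$\left(\left(4 + 7\right) + 1\right) 1 P = \left(\left(4 + 7\right) + 1\right) 1 \cdot 17 = \left(11 + 1\right) 1 \cdot 17 = 12 \cdot 1 \cdot 17 = 12 \cdot 17 = 204$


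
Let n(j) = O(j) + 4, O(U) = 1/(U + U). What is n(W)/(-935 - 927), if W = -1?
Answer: -1/532 ≈ -0.0018797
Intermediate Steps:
O(U) = 1/(2*U)
n(j) = 4 + 1/(2*j) (n(j) = 1/(2*j) + 4 = 4 + 1/(2*j))
n(W)/(-935 - 927) = (4 + (½)/(-1))/(-935 - 927) = (4 + (½)*(-1))/(-1862) = -(4 - ½)/1862 = -1/1862*7/2 = -1/532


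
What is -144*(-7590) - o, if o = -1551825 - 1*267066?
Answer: 2911851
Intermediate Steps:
o = -1818891 (o = -1551825 - 267066 = -1818891)
-144*(-7590) - o = -144*(-7590) - 1*(-1818891) = 1092960 + 1818891 = 2911851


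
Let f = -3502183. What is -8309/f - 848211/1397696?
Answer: -2958976688549/4894987170368 ≈ -0.60449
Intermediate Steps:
-8309/f - 848211/1397696 = -8309/(-3502183) - 848211/1397696 = -8309*(-1/3502183) - 848211*1/1397696 = 8309/3502183 - 848211/1397696 = -2958976688549/4894987170368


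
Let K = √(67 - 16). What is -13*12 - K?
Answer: -156 - √51 ≈ -163.14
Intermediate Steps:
K = √51 ≈ 7.1414
-13*12 - K = -13*12 - √51 = -156 - √51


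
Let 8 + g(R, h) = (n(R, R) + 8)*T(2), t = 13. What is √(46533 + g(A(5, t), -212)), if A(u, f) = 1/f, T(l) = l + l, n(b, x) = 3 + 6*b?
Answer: 3*√874497/13 ≈ 215.80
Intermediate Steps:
T(l) = 2*l
g(R, h) = 36 + 24*R (g(R, h) = -8 + ((3 + 6*R) + 8)*(2*2) = -8 + (11 + 6*R)*4 = -8 + (44 + 24*R) = 36 + 24*R)
√(46533 + g(A(5, t), -212)) = √(46533 + (36 + 24/13)) = √(46533 + 492/13) = √(605421/13) = 3*√874497/13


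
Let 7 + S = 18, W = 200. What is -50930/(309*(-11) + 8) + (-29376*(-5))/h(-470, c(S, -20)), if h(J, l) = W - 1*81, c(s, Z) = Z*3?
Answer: 29654750/23737 ≈ 1249.3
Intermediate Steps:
S = 11 (S = -7 + 18 = 11)
c(s, Z) = 3*Z
h(J, l) = 119 (h(J, l) = 200 - 1*81 = 200 - 81 = 119)
-50930/(309*(-11) + 8) + (-29376*(-5))/h(-470, c(S, -20)) = -50930/(309*(-11) + 8) - 29376*(-5)/119 = -50930/(-3399 + 8) + 146880*(1/119) = -50930/(-3391) + 8640/7 = -50930*(-1/3391) + 8640/7 = 50930/3391 + 8640/7 = 29654750/23737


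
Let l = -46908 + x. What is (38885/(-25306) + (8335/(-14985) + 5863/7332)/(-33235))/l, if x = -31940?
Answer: 364078013627959/18682047208001802240 ≈ 1.9488e-5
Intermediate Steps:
l = -78848 (l = -46908 - 31940 = -78848)
(38885/(-25306) + (8335/(-14985) + 5863/7332)/(-33235))/l = (38885/(-25306) + (8335/(-14985) + 5863/7332)/(-33235))/(-78848) = (38885*(-1/25306) + (8335*(-1/14985) + 5863*(1/7332))*(-1/33235))*(-1/78848) = (-38885/25306 + (-1667/2997 + 451/564)*(-1/33235))*(-1/78848) = (-38885/25306 + (137153/563436)*(-1/33235))*(-1/78848) = (-38885/25306 - 137153/18725795460)*(-1/78848) = -364078013627959/236937489955380*(-1/78848) = 364078013627959/18682047208001802240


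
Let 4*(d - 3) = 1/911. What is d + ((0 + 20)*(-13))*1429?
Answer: -1353880827/3644 ≈ -3.7154e+5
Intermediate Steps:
d = 10933/3644 (d = 3 + (1/4)/911 = 3 + (1/4)*(1/911) = 3 + 1/3644 = 10933/3644 ≈ 3.0003)
d + ((0 + 20)*(-13))*1429 = 10933/3644 + ((0 + 20)*(-13))*1429 = 10933/3644 + (20*(-13))*1429 = 10933/3644 - 260*1429 = 10933/3644 - 371540 = -1353880827/3644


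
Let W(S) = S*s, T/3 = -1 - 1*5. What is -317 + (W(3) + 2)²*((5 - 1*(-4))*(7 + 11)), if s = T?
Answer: 437731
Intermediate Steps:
T = -18 (T = 3*(-1 - 1*5) = 3*(-1 - 5) = 3*(-6) = -18)
s = -18
W(S) = -18*S (W(S) = S*(-18) = -18*S)
-317 + (W(3) + 2)²*((5 - 1*(-4))*(7 + 11)) = -317 + (-18*3 + 2)²*((5 - 1*(-4))*(7 + 11)) = -317 + (-54 + 2)²*((5 + 4)*18) = -317 + (-52)²*(9*18) = -317 + 2704*162 = -317 + 438048 = 437731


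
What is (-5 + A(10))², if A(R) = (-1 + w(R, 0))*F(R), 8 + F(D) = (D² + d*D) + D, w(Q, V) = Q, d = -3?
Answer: 413449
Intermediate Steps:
F(D) = -8 + D² - 2*D (F(D) = -8 + ((D² - 3*D) + D) = -8 + (D² - 2*D) = -8 + D² - 2*D)
A(R) = (-1 + R)*(-8 + R² - 2*R)
(-5 + A(10))² = (-5 + (-1 + 10)*(-8 + 10² - 2*10))² = (-5 + 9*(-8 + 100 - 20))² = (-5 + 9*72)² = (-5 + 648)² = 643² = 413449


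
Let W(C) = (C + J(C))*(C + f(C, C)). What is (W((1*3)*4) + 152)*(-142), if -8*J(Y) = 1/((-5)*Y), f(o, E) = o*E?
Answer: -5749083/20 ≈ -2.8745e+5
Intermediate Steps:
f(o, E) = E*o
J(Y) = 1/(40*Y) (J(Y) = -1/(8*(-5)*Y) = -(-1)/(40*Y) = 1/(40*Y))
W(C) = (C + C²)*(C + 1/(40*C)) (W(C) = (C + 1/(40*C))*(C + C*C) = (C + 1/(40*C))*(C + C²) = (C + C²)*(C + 1/(40*C)))
(W((1*3)*4) + 152)*(-142) = ((1/40 + ((1*3)*4)² + ((1*3)*4)³ + ((1*3)*4)/40) + 152)*(-142) = ((1/40 + (3*4)² + (3*4)³ + (3*4)/40) + 152)*(-142) = ((1/40 + 12² + 12³ + (1/40)*12) + 152)*(-142) = ((1/40 + 144 + 1728 + 3/10) + 152)*(-142) = (74893/40 + 152)*(-142) = (80973/40)*(-142) = -5749083/20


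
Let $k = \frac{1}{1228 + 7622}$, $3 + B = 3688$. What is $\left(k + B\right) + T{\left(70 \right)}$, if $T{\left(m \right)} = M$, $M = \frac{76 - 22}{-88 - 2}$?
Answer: $\frac{32606941}{8850} \approx 3684.4$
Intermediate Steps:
$M = - \frac{3}{5}$ ($M = \frac{54}{-90} = 54 \left(- \frac{1}{90}\right) = - \frac{3}{5} \approx -0.6$)
$B = 3685$ ($B = -3 + 3688 = 3685$)
$T{\left(m \right)} = - \frac{3}{5}$
$k = \frac{1}{8850} \approx 0.00011299$
$\left(k + B\right) + T{\left(70 \right)} = \left(\frac{1}{8850} + 3685\right) - \frac{3}{5} = \frac{32612251}{8850} - \frac{3}{5} = \frac{32606941}{8850}$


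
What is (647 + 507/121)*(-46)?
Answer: -3624524/121 ≈ -29955.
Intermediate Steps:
(647 + 507/121)*(-46) = (78794/121)*(-46) = -3624524/121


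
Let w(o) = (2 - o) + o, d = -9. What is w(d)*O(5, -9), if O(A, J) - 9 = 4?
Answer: 26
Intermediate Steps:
O(A, J) = 13 (O(A, J) = 9 + 4 = 13)
w(o) = 2
w(d)*O(5, -9) = 2*13 = 26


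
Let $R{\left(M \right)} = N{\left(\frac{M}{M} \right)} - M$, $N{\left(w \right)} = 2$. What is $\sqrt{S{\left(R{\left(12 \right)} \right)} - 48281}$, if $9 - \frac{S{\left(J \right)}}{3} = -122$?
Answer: $4 i \sqrt{2993} \approx 218.83 i$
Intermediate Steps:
$R{\left(M \right)} = 2 - M$
$S{\left(J \right)} = 393$ ($S{\left(J \right)} = 27 - -366 = 27 + 366 = 393$)
$\sqrt{S{\left(R{\left(12 \right)} \right)} - 48281} = \sqrt{393 - 48281} = \sqrt{-47888} = 4 i \sqrt{2993}$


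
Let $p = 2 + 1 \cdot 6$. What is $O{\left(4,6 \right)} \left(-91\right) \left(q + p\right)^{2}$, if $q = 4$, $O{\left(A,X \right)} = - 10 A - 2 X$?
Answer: $681408$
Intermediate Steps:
$p = 8$ ($p = 2 + 6 = 8$)
$O{\left(4,6 \right)} \left(-91\right) \left(q + p\right)^{2} = \left(\left(-10\right) 4 - 12\right) \left(-91\right) \left(4 + 8\right)^{2} = \left(-40 - 12\right) \left(-91\right) 12^{2} = \left(-52\right) \left(-91\right) 144 = 4732 \cdot 144 = 681408$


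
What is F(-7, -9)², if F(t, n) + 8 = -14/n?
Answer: 3364/81 ≈ 41.531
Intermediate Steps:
F(t, n) = -8 - 14/n
F(-7, -9)² = (-8 - 14/(-9))² = (-8 - 14*(-⅑))² = (-8 + 14/9)² = (-58/9)² = 3364/81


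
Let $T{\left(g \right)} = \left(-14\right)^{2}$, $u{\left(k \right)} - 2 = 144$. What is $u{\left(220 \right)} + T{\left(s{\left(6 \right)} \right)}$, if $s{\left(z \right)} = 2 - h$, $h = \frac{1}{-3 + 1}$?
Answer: $342$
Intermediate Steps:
$u{\left(k \right)} = 146$ ($u{\left(k \right)} = 2 + 144 = 146$)
$h = - \frac{1}{2}$ ($h = \frac{1}{-2} = - \frac{1}{2} \approx -0.5$)
$s{\left(z \right)} = \frac{5}{2}$ ($s{\left(z \right)} = 2 - - \frac{1}{2} = 2 + \frac{1}{2} = \frac{5}{2}$)
$T{\left(g \right)} = 196$
$u{\left(220 \right)} + T{\left(s{\left(6 \right)} \right)} = 146 + 196 = 342$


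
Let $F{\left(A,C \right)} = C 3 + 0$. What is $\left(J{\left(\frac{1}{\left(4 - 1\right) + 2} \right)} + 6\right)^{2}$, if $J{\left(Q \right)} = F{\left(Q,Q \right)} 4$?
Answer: $\frac{1764}{25} \approx 70.56$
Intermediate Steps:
$F{\left(A,C \right)} = 3 C$ ($F{\left(A,C \right)} = 3 C + 0 = 3 C$)
$J{\left(Q \right)} = 12 Q$ ($J{\left(Q \right)} = 3 Q 4 = 12 Q$)
$\left(J{\left(\frac{1}{\left(4 - 1\right) + 2} \right)} + 6\right)^{2} = \left(\frac{12}{\left(4 - 1\right) + 2} + 6\right)^{2} = \left(\frac{12}{3 + 2} + 6\right)^{2} = \left(\frac{12}{5} + 6\right)^{2} = \left(\frac{42}{5}\right)^{2} = \frac{1764}{25}$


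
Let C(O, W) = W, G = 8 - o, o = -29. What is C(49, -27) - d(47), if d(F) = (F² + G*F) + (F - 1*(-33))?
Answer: -4055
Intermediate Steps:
G = 37 (G = 8 - 1*(-29) = 8 + 29 = 37)
d(F) = 33 + F² + 38*F (d(F) = (F² + 37*F) + (F - 1*(-33)) = (F² + 37*F) + (F + 33) = (F² + 37*F) + (33 + F) = 33 + F² + 38*F)
C(49, -27) - d(47) = -27 - (33 + 47² + 38*47) = -27 - (33 + 2209 + 1786) = -27 - 1*4028 = -27 - 4028 = -4055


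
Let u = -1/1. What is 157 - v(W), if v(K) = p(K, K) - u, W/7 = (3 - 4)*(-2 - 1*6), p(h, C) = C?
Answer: 100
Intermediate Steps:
u = -1 (u = -1*1 = -1)
W = 56 (W = 7*((3 - 4)*(-2 - 1*6)) = 7*(-(-2 - 6)) = 7*(-1*(-8)) = 7*8 = 56)
v(K) = 1 + K (v(K) = K - 1*(-1) = K + 1 = 1 + K)
157 - v(W) = 157 - (1 + 56) = 157 - 1*57 = 157 - 57 = 100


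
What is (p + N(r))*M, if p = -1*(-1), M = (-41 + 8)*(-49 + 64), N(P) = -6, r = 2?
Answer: 2475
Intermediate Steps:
M = -495 (M = -33*15 = -495)
p = 1
(p + N(r))*M = (1 - 6)*(-495) = -5*(-495) = 2475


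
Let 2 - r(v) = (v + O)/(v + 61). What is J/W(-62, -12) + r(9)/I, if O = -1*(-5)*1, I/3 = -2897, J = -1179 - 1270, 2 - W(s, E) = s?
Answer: -35473957/927040 ≈ -38.266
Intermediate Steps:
W(s, E) = 2 - s
J = -2449
I = -8691 (I = 3*(-2897) = -8691)
O = 5 (O = 5*1 = 5)
r(v) = 2 - (5 + v)/(61 + v) (r(v) = 2 - (v + 5)/(v + 61) = 2 - (5 + v)/(61 + v))
J/W(-62, -12) + r(9)/I = -2449/(2 - 1*(-62)) + ((117 + 9)/(61 + 9))/(-8691) = -2449/(2 + 62) + (126/70)*(-1/8691) = -2449/64 + ((1/70)*126)*(-1/8691) = -2449*1/64 + (9/5)*(-1/8691) = -2449/64 - 3/14485 = -35473957/927040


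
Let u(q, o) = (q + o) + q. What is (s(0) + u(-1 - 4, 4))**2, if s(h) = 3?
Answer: 9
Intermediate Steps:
u(q, o) = o + 2*q (u(q, o) = (o + q) + q = o + 2*q)
(s(0) + u(-1 - 4, 4))**2 = (3 + (4 + 2*(-1 - 4)))**2 = (3 + (4 + 2*(-5)))**2 = (3 + (4 - 10))**2 = (3 - 6)**2 = (-3)**2 = 9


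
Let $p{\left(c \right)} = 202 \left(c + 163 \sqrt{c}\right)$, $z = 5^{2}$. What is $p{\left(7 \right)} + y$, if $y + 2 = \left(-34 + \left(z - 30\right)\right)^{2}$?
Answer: $2933 + 32926 \sqrt{7} \approx 90047.0$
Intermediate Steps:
$z = 25$
$y = 1519$ ($y = -2 + \left(-34 + \left(25 - 30\right)\right)^{2} = -2 + \left(-34 - 5\right)^{2} = -2 + \left(-39\right)^{2} = -2 + 1521 = 1519$)
$p{\left(c \right)} = 202 c + 32926 \sqrt{c}$
$p{\left(7 \right)} + y = \left(202 \cdot 7 + 32926 \sqrt{7}\right) + 1519 = \left(1414 + 32926 \sqrt{7}\right) + 1519 = 2933 + 32926 \sqrt{7}$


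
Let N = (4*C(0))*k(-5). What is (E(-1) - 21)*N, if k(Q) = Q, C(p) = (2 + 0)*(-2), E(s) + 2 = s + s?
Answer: -2000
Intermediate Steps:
E(s) = -2 + 2*s (E(s) = -2 + (s + s) = -2 + 2*s)
C(p) = -4 (C(p) = 2*(-2) = -4)
N = 80 (N = (4*(-4))*(-5) = -16*(-5) = 80)
(E(-1) - 21)*N = ((-2 + 2*(-1)) - 21)*80 = ((-2 - 2) - 21)*80 = (-4 - 21)*80 = -25*80 = -2000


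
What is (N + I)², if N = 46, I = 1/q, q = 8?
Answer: 136161/64 ≈ 2127.5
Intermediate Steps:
I = ⅛ (I = 1/8 = ⅛ ≈ 0.12500)
(N + I)² = (46 + ⅛)² = (369/8)² = 136161/64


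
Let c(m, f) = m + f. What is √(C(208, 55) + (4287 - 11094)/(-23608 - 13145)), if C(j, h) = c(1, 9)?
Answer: √1528667529/12251 ≈ 3.1914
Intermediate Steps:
c(m, f) = f + m
C(j, h) = 10 (C(j, h) = 9 + 1 = 10)
√(C(208, 55) + (4287 - 11094)/(-23608 - 13145)) = √(10 + (4287 - 11094)/(-23608 - 13145)) = √(10 - 6807/(-36753)) = √(10 - 6807*(-1/36753)) = √(10 + 2269/12251) = √(124779/12251) = √1528667529/12251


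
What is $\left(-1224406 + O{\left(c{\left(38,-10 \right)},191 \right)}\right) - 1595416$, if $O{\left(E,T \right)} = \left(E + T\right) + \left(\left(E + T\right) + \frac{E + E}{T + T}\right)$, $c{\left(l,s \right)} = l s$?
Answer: $- \frac{538658580}{191} \approx -2.8202 \cdot 10^{6}$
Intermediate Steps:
$O{\left(E,T \right)} = 2 E + 2 T + \frac{E}{T}$ ($O{\left(E,T \right)} = \left(E + T\right) + \left(\left(E + T\right) + \frac{2 E}{2 T}\right) = \left(E + T\right) + \left(\left(E + T\right) + 2 E \frac{1}{2 T}\right) = \left(E + T\right) + \left(\left(E + T\right) + \frac{E}{T}\right) = \left(E + T\right) + \left(E + T + \frac{E}{T}\right) = 2 E + 2 T + \frac{E}{T}$)
$\left(-1224406 + O{\left(c{\left(38,-10 \right)},191 \right)}\right) - 1595416 = \left(-1224406 + \frac{38 \left(-10\right) + 2 \cdot 191 \left(38 \left(-10\right) + 191\right)}{191}\right) - 1595416 = \left(-1224406 + \frac{-380 + 2 \cdot 191 \left(-380 + 191\right)}{191}\right) - 1595416 = \left(-1224406 + \frac{-380 + 2 \cdot 191 \left(-189\right)}{191}\right) - 1595416 = \left(-1224406 + \frac{-380 - 72198}{191}\right) - 1595416 = \left(-1224406 + \frac{1}{191} \left(-72578\right)\right) - 1595416 = \left(-1224406 - \frac{72578}{191}\right) - 1595416 = - \frac{233934124}{191} - 1595416 = - \frac{538658580}{191}$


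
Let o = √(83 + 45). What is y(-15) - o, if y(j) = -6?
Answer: -6 - 8*√2 ≈ -17.314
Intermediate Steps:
o = 8*√2 (o = √128 = 8*√2 ≈ 11.314)
y(-15) - o = -6 - 8*√2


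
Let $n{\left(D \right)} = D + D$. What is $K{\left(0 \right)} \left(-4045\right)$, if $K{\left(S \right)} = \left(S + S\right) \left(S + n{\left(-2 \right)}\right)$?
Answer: $0$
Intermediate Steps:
$n{\left(D \right)} = 2 D$
$K{\left(S \right)} = 2 S \left(-4 + S\right)$ ($K{\left(S \right)} = \left(S + S\right) \left(S + 2 \left(-2\right)\right) = 2 S \left(S - 4\right) = 2 S \left(-4 + S\right)$)
$K{\left(0 \right)} \left(-4045\right) = 2 \cdot 0 \left(-4 + 0\right) \left(-4045\right) = 2 \cdot 0 \left(-4\right) \left(-4045\right) = 0 \left(-4045\right) = 0$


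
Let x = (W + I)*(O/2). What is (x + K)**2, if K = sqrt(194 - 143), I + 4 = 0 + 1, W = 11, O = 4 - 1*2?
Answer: (8 + sqrt(51))**2 ≈ 229.26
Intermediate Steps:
O = 2 (O = 4 - 2 = 2)
I = -3 (I = -4 + (0 + 1) = -4 + 1 = -3)
K = sqrt(51) ≈ 7.1414
x = 8 (x = (11 - 3)*(2/2) = 8*(2*(1/2)) = 8*1 = 8)
(x + K)**2 = (8 + sqrt(51))**2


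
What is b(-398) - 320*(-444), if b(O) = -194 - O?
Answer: 142284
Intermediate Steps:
b(-398) - 320*(-444) = (-194 - 1*(-398)) - 320*(-444) = (-194 + 398) - 1*(-142080) = 204 + 142080 = 142284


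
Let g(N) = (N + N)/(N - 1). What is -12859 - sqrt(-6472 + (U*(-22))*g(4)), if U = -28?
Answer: -12859 - 2*I*sqrt(10866)/3 ≈ -12859.0 - 69.493*I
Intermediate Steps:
g(N) = 2*N/(-1 + N) (g(N) = (2*N)/(-1 + N) = 2*N/(-1 + N))
-12859 - sqrt(-6472 + (U*(-22))*g(4)) = -12859 - sqrt(-6472 + (-28*(-22))*(2*4/(-1 + 4))) = -12859 - sqrt(-6472 + 616*(2*4/3)) = -12859 - sqrt(-6472 + 616*(2*4*(1/3))) = -12859 - sqrt(-6472 + 616*(8/3)) = -12859 - sqrt(-6472 + 4928/3) = -12859 - sqrt(-14488/3) = -12859 - 2*I*sqrt(10866)/3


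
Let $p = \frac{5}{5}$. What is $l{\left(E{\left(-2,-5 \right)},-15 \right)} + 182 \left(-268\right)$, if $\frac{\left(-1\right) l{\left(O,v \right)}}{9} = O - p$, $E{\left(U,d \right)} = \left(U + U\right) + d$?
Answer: $-48686$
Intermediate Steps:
$p = 1$ ($p = 5 \cdot \frac{1}{5} = 1$)
$E{\left(U,d \right)} = d + 2 U$ ($E{\left(U,d \right)} = 2 U + d = d + 2 U$)
$l{\left(O,v \right)} = 9 - 9 O$ ($l{\left(O,v \right)} = - 9 \left(O - 1\right) = - 9 \left(-1 + O\right) = 9 - 9 O$)
$l{\left(E{\left(-2,-5 \right)},-15 \right)} + 182 \left(-268\right) = \left(9 - 9 \left(-5 + 2 \left(-2\right)\right)\right) + 182 \left(-268\right) = \left(9 - 9 \left(-5 - 4\right)\right) - 48776 = \left(9 - -81\right) - 48776 = \left(9 + 81\right) - 48776 = 90 - 48776 = -48686$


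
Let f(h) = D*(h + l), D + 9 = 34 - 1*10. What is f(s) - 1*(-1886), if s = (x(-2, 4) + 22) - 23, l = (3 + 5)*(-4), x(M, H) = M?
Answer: 1361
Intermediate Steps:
l = -32 (l = 8*(-4) = -32)
D = 15 (D = -9 + (34 - 1*10) = -9 + (34 - 10) = -9 + 24 = 15)
s = -3 (s = (-2 + 22) - 23 = 20 - 23 = -3)
f(h) = -480 + 15*h (f(h) = 15*(h - 32) = 15*(-32 + h) = -480 + 15*h)
f(s) - 1*(-1886) = (-480 + 15*(-3)) - 1*(-1886) = (-480 - 45) + 1886 = -525 + 1886 = 1361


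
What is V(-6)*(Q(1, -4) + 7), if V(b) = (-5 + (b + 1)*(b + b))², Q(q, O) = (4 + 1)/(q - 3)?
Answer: 27225/2 ≈ 13613.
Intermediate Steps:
Q(q, O) = 5/(-3 + q)
V(b) = (-5 + 2*b*(1 + b))² (V(b) = (-5 + (1 + b)*(2*b))² = (-5 + 2*b*(1 + b))²)
V(-6)*(Q(1, -4) + 7) = (-5 + 2*(-6) + 2*(-6)²)²*(5/(-3 + 1) + 7) = (-5 - 12 + 2*36)²*(5/(-2) + 7) = (-5 - 12 + 72)²*(5*(-½) + 7) = 55²*(-5/2 + 7) = 3025*(9/2) = 27225/2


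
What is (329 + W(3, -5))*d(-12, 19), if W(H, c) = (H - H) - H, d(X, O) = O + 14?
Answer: 10758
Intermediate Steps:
d(X, O) = 14 + O
W(H, c) = -H (W(H, c) = 0 - H = -H)
(329 + W(3, -5))*d(-12, 19) = (329 - 1*3)*(14 + 19) = (329 - 3)*33 = 326*33 = 10758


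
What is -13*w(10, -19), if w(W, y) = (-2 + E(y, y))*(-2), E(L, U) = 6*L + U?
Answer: -3510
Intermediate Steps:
E(L, U) = U + 6*L
w(W, y) = 4 - 14*y (w(W, y) = (-2 + (y + 6*y))*(-2) = (-2 + 7*y)*(-2) = 4 - 14*y)
-13*w(10, -19) = -13*(4 - 14*(-19)) = -13*(4 + 266) = -13*270 = -3510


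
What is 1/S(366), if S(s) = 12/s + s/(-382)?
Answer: -11651/10781 ≈ -1.0807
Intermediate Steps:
S(s) = 12/s - s/382 (S(s) = 12/s + s*(-1/382) = 12/s - s/382)
1/S(366) = 1/(12/366 - 1/382*366) = 1/(12*(1/366) - 183/191) = 1/(2/61 - 183/191) = 1/(-10781/11651) = -11651/10781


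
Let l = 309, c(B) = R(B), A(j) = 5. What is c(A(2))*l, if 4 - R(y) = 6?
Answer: -618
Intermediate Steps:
R(y) = -2 (R(y) = 4 - 1*6 = 4 - 6 = -2)
c(B) = -2
c(A(2))*l = -2*309 = -618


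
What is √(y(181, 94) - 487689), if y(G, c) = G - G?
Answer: I*√487689 ≈ 698.35*I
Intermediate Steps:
y(G, c) = 0
√(y(181, 94) - 487689) = √(0 - 487689) = √(-487689) = I*√487689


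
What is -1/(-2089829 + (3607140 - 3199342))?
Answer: 1/1682031 ≈ 5.9452e-7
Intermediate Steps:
-1/(-2089829 + (3607140 - 3199342)) = -1/(-2089829 + 407798) = -1/(-1682031) = -1*(-1/1682031) = 1/1682031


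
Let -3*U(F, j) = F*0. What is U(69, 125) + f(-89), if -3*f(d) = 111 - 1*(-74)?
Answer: -185/3 ≈ -61.667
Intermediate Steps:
U(F, j) = 0 (U(F, j) = -F*0/3 = -⅓*0 = 0)
f(d) = -185/3 (f(d) = -(111 - 1*(-74))/3 = -(111 + 74)/3 = -⅓*185 = -185/3)
U(69, 125) + f(-89) = 0 - 185/3 = -185/3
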